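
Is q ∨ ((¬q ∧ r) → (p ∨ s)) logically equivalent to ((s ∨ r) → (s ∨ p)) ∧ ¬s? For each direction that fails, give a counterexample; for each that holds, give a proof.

(⇒) fails; (⇐) holds.

(←) Assume the antecedent. If p is true, q ∨ ((¬q ∧ r) → (p ∨ s)) reduces to true regardless of the other variables. If p is false, the antecedent forces (p = F, q = F, r = F, s = F) or (p = F, q = T, r = F, s = F), and q ∨ ((¬q ∧ r) → (p ∨ s)) holds there. Either way q ∨ ((¬q ∧ r) → (p ∨ s)) holds.

(→) This fails. Under p = F, q = T, r = T, s = F, the left side is true but the right side is false.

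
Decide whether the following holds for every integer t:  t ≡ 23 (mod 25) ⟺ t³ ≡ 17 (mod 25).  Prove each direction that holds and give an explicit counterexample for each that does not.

Both implications hold.

(⇐) Suppose t³ ≡ 17 (mod 25). The only residue r in {0, …, 24} with r³ ≡ 17 (mod 25) is r = 23, so t ≡ 23 (mod 25).

(⇒) Suppose t ≡ 23 (mod 25). Write t = 25j + 23. Then (25j + 23)³ = 15625j³ + 43125j² + 39675j + 12167 = 25(625j³ + 1725j² + 1587j + 486) + 17, so t³ ≡ 17 (mod 25).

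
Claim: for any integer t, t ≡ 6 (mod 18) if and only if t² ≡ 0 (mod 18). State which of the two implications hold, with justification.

(→) Suppose t ≡ 6 (mod 18). Write t = 18j + 6. Then (18j + 6)² = 324j² + 216j + 36 = 18(18j² + 12j + 2) + 0, so t² ≡ 0 (mod 18).

(←) This fails: take t = 0. Then 0² = 0 ≡ 0 (mod 18), yet 0 ≡ 0 (mod 18), not 6.

Only the forward direction holds.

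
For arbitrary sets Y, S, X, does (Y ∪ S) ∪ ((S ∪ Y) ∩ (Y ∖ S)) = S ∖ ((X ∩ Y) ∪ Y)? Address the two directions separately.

Only the reverse inclusion holds.

Reverse inclusion. Let x ∈ S ∖ ((X ∩ Y) ∪ Y). Then either x ∈ S and x ∉ Y, X; or x ∈ S ∩ X and x ∉ Y. In each case x ∈ (Y ∪ S) ∪ ((S ∪ Y) ∩ (Y ∖ S)), so S ∖ ((X ∩ Y) ∪ Y) ⊆ (Y ∪ S) ∪ ((S ∪ Y) ∩ (Y ∖ S)).

Forward inclusion. This inclusion fails. Take Y = {1}, S = ∅, X = ∅; then 1 ∈ (Y ∪ S) ∪ ((S ∪ Y) ∩ (Y ∖ S)) but 1 ∉ S ∖ ((X ∩ Y) ∪ Y).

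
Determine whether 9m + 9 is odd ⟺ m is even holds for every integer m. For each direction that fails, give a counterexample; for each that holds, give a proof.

Equivalent; both directions hold.

Forward direction. Suppose 9m + 9 is odd. Since 9 is odd, 9m and m have the same parity, so 9m + 9 ≡ m + 9 (mod 2). As 9 is odd, 9m + 9 is odd exactly when m is even. Thus m is even.

Converse. Suppose m is even; write m = 2j. Then 9m + 9 = 9·(2j) + 9 = 2·9j + 9, which is odd.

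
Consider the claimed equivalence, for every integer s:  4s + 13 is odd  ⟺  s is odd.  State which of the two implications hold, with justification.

Converse. Suppose s is odd. Since 4 is even, 4s is even for every s, so 4s + 13 has the same parity as 13, which is odd. Hence 4s + 13 is odd.

Forward direction. This fails: take s = 4. Then 4s + 13 = 29, which is odd, yet s = 4 is even, not odd.

Only the converse holds.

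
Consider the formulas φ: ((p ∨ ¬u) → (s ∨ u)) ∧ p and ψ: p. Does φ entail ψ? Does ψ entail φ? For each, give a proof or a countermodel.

[⇐] This fails. Under p = T, s = F, u = F, the left side is false but the right side is true.

[⇒] Assume the antecedent. If p is true, p reduces to true regardless of the other variables. If p is false, the antecedent cannot hold. Either way p holds.

(⇒) holds; (⇐) fails.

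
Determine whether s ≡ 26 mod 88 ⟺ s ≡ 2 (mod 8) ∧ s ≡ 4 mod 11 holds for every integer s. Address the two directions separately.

[⇒] Suppose s ≡ 26 (mod 88); write s = 88j + 26. Since 8 ∣ 88, reducing mod 8 gives s ≡ 26 ≡ 2 (mod 8); since 11 ∣ 88, reducing mod 11 gives s ≡ 26 ≡ 4 (mod 11).

[⇐] Conversely, if s ≡ 2 (mod 8) and s ≡ 4 (mod 11), then by the Chinese remainder theorem s ≡ 26 (mod 88). This is exactly s ≡ 26 (mod 88).

Both directions hold.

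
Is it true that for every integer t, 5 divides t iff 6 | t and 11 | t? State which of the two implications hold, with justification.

(⇒) This fails: take t = 5. Certainly 5 ∣ 5, but 6 ∤ 5.

(⇐) This fails: take t = 66. Both 6 ∣ 66 and 11 ∣ 66, yet 66 is not a multiple of 5 (since 66 = 13·5 + 1), so 5 ∤ 66.

Neither implication holds.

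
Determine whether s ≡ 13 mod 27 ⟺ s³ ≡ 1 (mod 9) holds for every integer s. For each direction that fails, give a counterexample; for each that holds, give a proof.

(⟹) Suppose s ≡ 13 (mod 27). Then s³ ≡ 13³ = 2197 (mod 27), and since 9 ∣ 27, also s³ ≡ 1 (mod 9).

(⟸) This fails: take s = 1. Then 1³ = 1 ≡ 1 (mod 9), yet 1 ≡ 1 (mod 27), not 13.

The forward direction holds; the converse fails.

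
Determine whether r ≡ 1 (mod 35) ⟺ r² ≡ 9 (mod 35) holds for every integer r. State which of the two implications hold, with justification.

(⇒) fails and (⇐) fails.

(⇒) This fails: take r = 1. Then 1 ≡ 1 (mod 35), but 1² = 1 ≡ 1 (mod 35), not 9.

(⇐) This fails: take r = 3. Then 3² = 9 ≡ 9 (mod 35), yet 3 ≡ 3 (mod 35), not 1.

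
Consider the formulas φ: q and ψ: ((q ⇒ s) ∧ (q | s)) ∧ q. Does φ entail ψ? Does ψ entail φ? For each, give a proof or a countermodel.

[⇒] This fails. Under q = T, s = F, the left side is true but the right side is false.

[⇐] Assume the antecedent. If q is true, q reduces to true regardless of the other variables. If q is false, the antecedent cannot hold. Either way q holds.

Not equivalent: only (⇐) holds.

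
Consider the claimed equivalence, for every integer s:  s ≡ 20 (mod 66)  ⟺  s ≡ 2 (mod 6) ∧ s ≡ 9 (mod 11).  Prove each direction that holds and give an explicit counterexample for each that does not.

Both directions hold.

(←) If s ≡ 2 (mod 6) and s ≡ 9 (mod 11), then by the Chinese remainder theorem s ≡ 20 (mod 66). This is exactly s ≡ 20 (mod 66).

(→) Suppose s ≡ 20 (mod 66); write s = 66j + 20. Since 6 ∣ 66, reducing mod 6 gives s ≡ 20 ≡ 2 (mod 6); since 11 ∣ 66, reducing mod 11 gives s ≡ 20 ≡ 9 (mod 11).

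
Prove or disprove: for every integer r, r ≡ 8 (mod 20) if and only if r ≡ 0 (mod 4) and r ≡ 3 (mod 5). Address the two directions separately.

The biconditional holds.

(⇒) Suppose r ≡ 8 (mod 20); write r = 20j + 8. Since 4 ∣ 20, reducing mod 4 gives r ≡ 8 ≡ 0 (mod 4); since 5 ∣ 20, reducing mod 5 gives r ≡ 8 ≡ 3 (mod 5).

(⇐) Conversely, if r ≡ 0 (mod 4) and r ≡ 3 (mod 5), then by the Chinese remainder theorem r ≡ 8 (mod 20). This is exactly r ≡ 8 (mod 20).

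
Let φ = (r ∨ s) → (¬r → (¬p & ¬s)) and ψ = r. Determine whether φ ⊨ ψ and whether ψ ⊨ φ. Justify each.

The forward direction fails; the converse holds.

[⇒] This fails. Under p = F, r = F, s = F, the left side is true but the right side is false.

[⇐] Assume the antecedent. If p is true, the antecedent forces (p = T, r = T, s = F) or (p = T, r = T, s = T), and (r ∨ s) → (¬r → (¬p & ¬s)) holds there. If p is false, the antecedent forces (p = F, r = T, s = F) or (p = F, r = T, s = T), and (r ∨ s) → (¬r → (¬p & ¬s)) holds there. Either way (r ∨ s) → (¬r → (¬p & ¬s)) holds.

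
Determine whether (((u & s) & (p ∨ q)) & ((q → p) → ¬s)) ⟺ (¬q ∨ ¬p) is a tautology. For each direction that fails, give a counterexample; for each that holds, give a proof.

Only the forward direction holds.

(⟸) This fails. Under s = F, q = F, p = F, u = F, the left side is false but the right side is true.

(⟹) Assume the antecedent. If s is true, the antecedent forces (s = T, q = T, p = F, u = T), and ¬q ∨ ¬p holds there. If s is false, the antecedent cannot hold. Either way ¬q ∨ ¬p holds.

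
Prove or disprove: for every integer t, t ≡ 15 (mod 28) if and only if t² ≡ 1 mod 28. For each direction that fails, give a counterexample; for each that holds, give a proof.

The forward direction holds; the converse fails.

[⇒] Suppose t ≡ 15 (mod 28). Write t = 28j + 15. Then (28j + 15)² = 784j² + 840j + 225 = 28(28j² + 30j + 8) + 1, so t² ≡ 1 (mod 28).

[⇐] This fails: take t = 1. Then 1² = 1 ≡ 1 (mod 28), yet 1 ≡ 1 (mod 28), not 15.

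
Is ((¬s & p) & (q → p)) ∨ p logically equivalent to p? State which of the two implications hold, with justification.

(⇒) Assume the antecedent. If s is true, the antecedent forces (s = T, p = T, q = F) or (s = T, p = T, q = T), and p holds there. If s is false, the antecedent forces (s = F, p = T, q = F) or (s = F, p = T, q = T), and p holds there. Either way p holds.

(⇐) Assume the antecedent. If s is true, the antecedent forces (s = T, p = T, q = F) or (s = T, p = T, q = T), and ((¬s & p) & (q → p)) ∨ p holds there. If s is false, the antecedent forces (s = F, p = T, q = F) or (s = F, p = T, q = T), and ((¬s & p) & (q → p)) ∨ p holds there. Either way ((¬s & p) & (q → p)) ∨ p holds.

Equivalent; both directions hold.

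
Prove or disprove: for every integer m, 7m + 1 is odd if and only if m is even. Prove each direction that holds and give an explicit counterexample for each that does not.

The biconditional holds.

(⟹) Suppose 7m + 1 is odd. Since 7 is odd, 7m and m have the same parity, so 7m + 1 ≡ m + 1 (mod 2). As 1 is odd, 7m + 1 is odd exactly when m is even. Thus m is even.

(⟸) Conversely, suppose m is even; write m = 2j. Then 7m + 1 = 7·(2j) + 1 = 2·7j + 1, which is odd.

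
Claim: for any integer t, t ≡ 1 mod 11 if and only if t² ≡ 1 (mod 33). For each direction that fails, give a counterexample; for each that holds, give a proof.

Forward direction. This fails: take t = 12. Then 12 ≡ 1 (mod 11), but 12² = 144 ≡ 12 (mod 33), not 1.

Converse. This fails: take t = 10. Then 10² = 100 ≡ 1 (mod 33), yet 10 ≡ 10 (mod 11), not 1.

(⇒) fails and (⇐) fails.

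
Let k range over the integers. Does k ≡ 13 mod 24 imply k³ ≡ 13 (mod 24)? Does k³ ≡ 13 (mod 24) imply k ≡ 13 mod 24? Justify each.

Forward direction. Suppose k ≡ 13 mod 24. Write k = 24j + 13. Then (24j + 13)³ = 13824j³ + 22464j² + 12168j + 2197 = 24(576j³ + 936j² + 507j + 91) + 13, so k³ ≡ 13 (mod 24).

Converse. Suppose k³ ≡ 13 (mod 24). The only residue r in {0, …, 23} with r³ ≡ 13 (mod 24) is r = 13, so k ≡ 13 (mod 24).

Equivalent; both directions hold.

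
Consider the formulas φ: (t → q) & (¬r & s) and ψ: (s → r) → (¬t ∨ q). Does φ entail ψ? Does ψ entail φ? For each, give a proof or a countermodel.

Not equivalent: only (⇒) holds.

(⇒) Assume the antecedent. If t is true, the antecedent forces (t = T, s = T, r = F, q = T), and (s → r) → (¬t ∨ q) holds there. If t is false, (s → r) → (¬t ∨ q) reduces to true regardless of the other variables. Either way (s → r) → (¬t ∨ q) holds.

(⇐) This fails. Under t = F, s = F, r = F, q = F, the left side is false but the right side is true.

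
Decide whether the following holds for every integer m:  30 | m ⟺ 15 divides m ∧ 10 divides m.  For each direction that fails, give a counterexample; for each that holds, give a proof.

Forward direction. If 30 ∣ m, write m = 30q. Since 30 = 2·15, m = 15·(2q), so 15 ∣ m; and since 30 = 3·10, m = 10·(3q), so 10 ∣ m.

Converse. Suppose 15 ∣ m and 10 ∣ m. Any common multiple of 15 and 10 is a multiple of their lcm; here lcm(15, 10) = 15·10/gcd(15, 10) = 150/5 = 30, so 30 ∣ m.

Equivalent; both directions hold.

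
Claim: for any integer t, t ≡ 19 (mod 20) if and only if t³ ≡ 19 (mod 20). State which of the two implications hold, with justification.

Both implications hold.

[⇒] Suppose t ≡ 19 (mod 20). Write t = 20j + 19. Then (20j + 19)³ = 8000j³ + 22800j² + 21660j + 6859 = 20(400j³ + 1140j² + 1083j + 342) + 19, so t³ ≡ 19 (mod 20).

[⇐] Conversely, suppose t³ ≡ 19 (mod 20). The only residue r in {0, …, 19} with r³ ≡ 19 (mod 20) is r = 19, so t ≡ 19 (mod 20).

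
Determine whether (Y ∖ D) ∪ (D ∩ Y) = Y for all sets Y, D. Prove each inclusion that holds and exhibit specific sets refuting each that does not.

The two sets are equal.

Reverse inclusion. Let x ∈ Y. Then either x ∈ Y and x ∉ D; or x ∈ Y ∩ D. In each case x ∈ (Y ∖ D) ∪ (D ∩ Y), so Y ⊆ (Y ∖ D) ∪ (D ∩ Y).

Forward inclusion. Let x ∈ (Y ∖ D) ∪ (D ∩ Y). Then either x ∈ Y and x ∉ D; or x ∈ Y ∩ D. In each case x ∈ Y, so (Y ∖ D) ∪ (D ∩ Y) ⊆ Y.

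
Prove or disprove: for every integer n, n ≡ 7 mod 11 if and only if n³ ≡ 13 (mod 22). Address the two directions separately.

(⇐) The residues r modulo 22 with r³ ≡ 13 (mod 22) are exactly {7}, and each is ≡ 7 (mod 11).

(⇒) This fails: take n = 18. Then 18 ≡ 7 (mod 11), but 18³ = 5832 ≡ 2 (mod 22), not 13.

Not equivalent: only (⇐) holds.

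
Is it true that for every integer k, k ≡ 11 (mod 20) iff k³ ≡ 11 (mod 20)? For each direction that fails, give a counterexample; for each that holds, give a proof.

(⟹) Suppose k ≡ 11 (mod 20). Write k = 20j + 11. Then (20j + 11)³ = 8000j³ + 13200j² + 7260j + 1331 = 20(400j³ + 660j² + 363j + 66) + 11, so k³ ≡ 11 (mod 20).

(⟸) Conversely, suppose k³ ≡ 11 (mod 20). The only residue r in {0, …, 19} with r³ ≡ 11 (mod 20) is r = 11, so k ≡ 11 (mod 20).

Both directions hold.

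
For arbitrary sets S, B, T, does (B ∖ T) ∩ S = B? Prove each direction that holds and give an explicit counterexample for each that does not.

(⊆) Let x ∈ (B ∖ T) ∩ S. Then x ∈ S ∩ B and x ∉ T, from which x ∈ B.

(⊇) This inclusion fails. Take S = ∅, B = {1}, T = ∅; then 1 ∈ B but 1 ∉ (B ∖ T) ∩ S.

The sets are not equal: only the forward inclusion holds.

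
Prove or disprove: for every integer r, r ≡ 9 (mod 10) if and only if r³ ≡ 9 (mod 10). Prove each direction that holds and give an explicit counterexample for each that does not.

Both directions hold; the statement is true.

[⇒] Suppose r ≡ 9 (mod 10). Write r = 10j + 9. Then (10j + 9)³ = 1000j³ + 2700j² + 2430j + 729 = 10(100j³ + 270j² + 243j + 72) + 9, so r³ ≡ 9 (mod 10).

[⇐] For the converse, argue contrapositively. If r ≢ 9 (mod 10), then r is congruent to one of 0, 1, 2, 3, 4, 5, 6, 7, 8 modulo 10, and these give r³ ≡ 0, 1, 8, 7, 4, 5, 6, 3, 2 respectively — never 9.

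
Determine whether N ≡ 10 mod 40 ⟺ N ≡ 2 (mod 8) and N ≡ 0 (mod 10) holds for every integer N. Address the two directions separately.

(⇒) Suppose N ≡ 10 (mod 40); write N = 40j + 10. Since 8 ∣ 40, reducing mod 8 gives N ≡ 10 ≡ 2 (mod 8); since 10 ∣ 40, reducing mod 10 gives N ≡ 10 ≡ 0 (mod 10).

(⇐) Conversely, if N ≡ 2 (mod 8) and N ≡ 0 (mod 10), then by the Chinese remainder theorem N ≡ 10 (mod 40). This is exactly N ≡ 10 (mod 40).

Equivalent; both directions hold.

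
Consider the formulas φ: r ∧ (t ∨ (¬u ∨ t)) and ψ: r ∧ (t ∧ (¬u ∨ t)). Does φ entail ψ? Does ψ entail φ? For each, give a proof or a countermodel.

Forward direction. This fails. Under r = T, u = F, t = F, the left side is true but the right side is false.

Converse. Assume the antecedent. If r is true, the antecedent forces (r = T, u = F, t = T) or (r = T, u = T, t = T), and r ∧ (t ∨ (¬u ∨ t)) holds there. If r is false, the antecedent cannot hold. Either way r ∧ (t ∨ (¬u ∨ t)) holds.

Only the reverse direction holds.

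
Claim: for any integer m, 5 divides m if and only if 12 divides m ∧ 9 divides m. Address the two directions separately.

[⇒] This fails: take m = 5. Certainly 5 ∣ 5, but 12 ∤ 5.

[⇐] This fails: take m = 36. Both 12 ∣ 36 and 9 ∣ 36, yet 36 is not a multiple of 5 (since 36 = 7·5 + 1), so 5 ∤ 36.

Neither direction holds.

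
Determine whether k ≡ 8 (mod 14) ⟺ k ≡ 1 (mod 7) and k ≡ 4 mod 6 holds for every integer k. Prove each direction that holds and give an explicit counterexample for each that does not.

The forward direction fails; the converse holds.

[⇒] This fails: k = 8 gives 8 ≡ 8 (mod 14) but 8 ≡ 2 (mod 6), so the conjunction on the right does not hold.

[⇐] Conversely, if k ≡ 1 (mod 7) and k ≡ 4 (mod 6), then by the Chinese remainder theorem k ≡ 22 (mod 42). Since 22 ≡ 8 (mod 14) and 14 ∣ 42, we get k ≡ 8 (mod 14).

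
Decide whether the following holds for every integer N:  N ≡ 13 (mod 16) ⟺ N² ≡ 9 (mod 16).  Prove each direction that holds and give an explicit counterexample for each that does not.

(⇒) Suppose N ≡ 13 (mod 16). Write N = 16j + 13. Then (16j + 13)² = 256j² + 416j + 169 = 16(16j² + 26j + 10) + 9, so N² ≡ 9 (mod 16).

(⇐) This fails: take N = 3. Then 3² = 9 ≡ 9 (mod 16), yet 3 ≡ 3 (mod 16), not 13.

Not equivalent: only (⇒) holds.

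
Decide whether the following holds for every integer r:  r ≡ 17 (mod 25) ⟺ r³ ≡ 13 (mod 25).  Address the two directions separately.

Both implications hold.

[⇐] Suppose r³ ≡ 13 (mod 25). The only residue r in {0, …, 24} with r³ ≡ 13 (mod 25) is r = 17, so r ≡ 17 (mod 25).

[⇒] Suppose r ≡ 17 (mod 25). Write r = 25j + 17. Then (25j + 17)³ = 15625j³ + 31875j² + 21675j + 4913 = 25(625j³ + 1275j² + 867j + 196) + 13, so r³ ≡ 13 (mod 25).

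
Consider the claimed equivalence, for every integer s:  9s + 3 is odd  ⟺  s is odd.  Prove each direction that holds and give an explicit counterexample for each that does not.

[⇒] This fails: s = 4 gives 9s + 3 = 39, which is odd, but 4 is even, not odd.

[⇐] This also fails: s = 5 is odd, but 9s + 3 = 48 is even, not odd.

Neither implication holds.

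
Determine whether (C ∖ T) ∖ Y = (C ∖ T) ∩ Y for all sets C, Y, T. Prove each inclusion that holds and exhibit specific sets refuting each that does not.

(⊆) fails and (⊇) fails.

(⊆) This inclusion fails. Take C = {1}, Y = ∅, T = ∅; then 1 ∈ (C ∖ T) ∖ Y but 1 ∉ (C ∖ T) ∩ Y.

(⊇) This inclusion fails. Take C = {1}, Y = {1}, T = ∅; then 1 ∈ (C ∖ T) ∩ Y but 1 ∉ (C ∖ T) ∖ Y.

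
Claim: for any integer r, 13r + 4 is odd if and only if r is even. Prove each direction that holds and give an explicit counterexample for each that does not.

Neither direction holds.

(⇒) This fails: r = 1 gives 13r + 4 = 17, which is odd, but 1 is odd, not even.

(⇐) This also fails: r = 2 is even, but 13r + 4 = 30 is even, not odd.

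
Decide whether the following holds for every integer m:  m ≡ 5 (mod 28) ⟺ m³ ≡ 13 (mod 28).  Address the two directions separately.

Only the forward direction holds.

(⇐) This fails: take m = 13. Then 13³ = 2197 ≡ 13 (mod 28), yet 13 ≡ 13 (mod 28), not 5.

(⇒) Suppose m ≡ 5 (mod 28). Write m = 28j + 5. Then (28j + 5)³ = 21952j³ + 11760j² + 2100j + 125 = 28(784j³ + 420j² + 75j + 4) + 13, so m³ ≡ 13 (mod 28).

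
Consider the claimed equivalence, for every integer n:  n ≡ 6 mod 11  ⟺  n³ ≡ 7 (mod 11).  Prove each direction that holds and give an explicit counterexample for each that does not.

(⇒) Suppose n ≡ 6 mod 11. Write n = 11j + 6. Then (11j + 6)³ = 1331j³ + 2178j² + 1188j + 216 = 11(121j³ + 198j² + 108j + 19) + 7, so n³ ≡ 7 (mod 11).

(⇐) Conversely, suppose n³ ≡ 7 (mod 11). The only residue r in {0, …, 10} with r³ ≡ 7 (mod 11) is r = 6, so n ≡ 6 (mod 11).

The biconditional holds.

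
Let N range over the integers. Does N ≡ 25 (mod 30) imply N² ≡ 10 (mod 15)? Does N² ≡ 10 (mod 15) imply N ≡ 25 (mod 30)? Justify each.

The forward direction holds; the converse fails.

[⇐] This fails: take N = 5. Then 5² = 25 ≡ 10 (mod 15), yet 5 ≡ 5 (mod 30), not 25.

[⇒] Suppose N ≡ 25 (mod 30). Then N² ≡ 25² = 625 (mod 30), and since 15 ∣ 30, also N² ≡ 10 (mod 15).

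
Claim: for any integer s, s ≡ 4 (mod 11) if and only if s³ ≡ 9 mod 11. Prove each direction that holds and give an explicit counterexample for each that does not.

[⇒] Suppose s ≡ 4 (mod 11). Write s = 11j + 4. Then (11j + 4)³ = 1331j³ + 1452j² + 528j + 64 = 11(121j³ + 132j² + 48j + 5) + 9, so s³ ≡ 9 (mod 11).

[⇐] For the converse, argue contrapositively. If s ≢ 4 (mod 11), then s is congruent to one of 0, 1, 2, 3, 5, 6, 7, 8, 9, 10 modulo 11, and these give s³ ≡ 0, 1, 8, 5, 4, 7, 2, 6, 3, 10 respectively — never 9.

The biconditional holds.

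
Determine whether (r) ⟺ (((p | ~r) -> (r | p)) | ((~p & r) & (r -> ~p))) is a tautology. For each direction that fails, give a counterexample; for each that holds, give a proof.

Not equivalent: only (⇒) holds.

(⟹) Assume the antecedent. If r is true, the consequent reduces to true regardless of the other variables. If r is false, the antecedent cannot hold. Either way the consequent holds.

(⟸) This fails. Under r = F, p = T, the left side is false but the right side is true.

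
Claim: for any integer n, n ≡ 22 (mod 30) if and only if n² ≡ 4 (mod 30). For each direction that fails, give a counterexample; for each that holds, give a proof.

(→) Suppose n ≡ 22 (mod 30). Write n = 30j + 22. Then (30j + 22)² = 900j² + 1320j + 484 = 30(30j² + 44j + 16) + 4, so n² ≡ 4 (mod 30).

(←) This fails: take n = 2. Then 2² = 4 ≡ 4 (mod 30), yet 2 ≡ 2 (mod 30), not 22.

The forward direction holds; the converse fails.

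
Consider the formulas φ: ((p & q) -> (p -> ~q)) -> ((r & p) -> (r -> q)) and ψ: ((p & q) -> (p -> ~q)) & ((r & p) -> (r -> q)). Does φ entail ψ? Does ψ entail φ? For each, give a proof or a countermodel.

(⇒) fails; (⇐) holds.

[⇒] This fails. Under p = T, r = F, q = T, the left side is true but the right side is false.

[⇐] Assume the antecedent. If p is true, the antecedent forces (p = T, r = F, q = F), and the consequent holds there. If p is false, the consequent reduces to true regardless of the other variables. Either way the consequent holds.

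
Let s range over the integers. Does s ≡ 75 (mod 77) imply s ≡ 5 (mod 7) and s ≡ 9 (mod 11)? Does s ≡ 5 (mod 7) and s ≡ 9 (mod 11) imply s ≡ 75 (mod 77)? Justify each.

Forward direction. Suppose s ≡ 75 (mod 77); write s = 77j + 75. Since 7 ∣ 77, reducing mod 7 gives s ≡ 75 ≡ 5 (mod 7); since 11 ∣ 77, reducing mod 11 gives s ≡ 75 ≡ 9 (mod 11).

Converse. If s ≡ 5 (mod 7) and s ≡ 9 (mod 11), then by the Chinese remainder theorem s ≡ 75 (mod 77). This is exactly s ≡ 75 (mod 77).

Both implications hold.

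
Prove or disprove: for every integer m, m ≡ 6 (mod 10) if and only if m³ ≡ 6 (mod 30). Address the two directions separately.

[⇐] The residues r modulo 30 with r³ ≡ 6 (mod 30) are exactly {6}, and each is ≡ 6 (mod 10).

[⇒] This fails: take m = 16. Then 16 ≡ 6 (mod 10), but 16³ = 4096 ≡ 16 (mod 30), not 6.

The forward direction fails; the converse holds.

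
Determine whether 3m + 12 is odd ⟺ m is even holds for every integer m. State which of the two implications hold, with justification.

(⟹) This fails: m = 3 gives 3m + 12 = 21, which is odd, but 3 is odd, not even.

(⟸) This also fails: m = 6 is even, but 3m + 12 = 30 is even, not odd.

Both directions fail.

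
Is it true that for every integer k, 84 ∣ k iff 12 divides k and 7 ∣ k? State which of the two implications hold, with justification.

(⟹) If 84 ∣ k, write k = 84q. Since 84 = 7·12, k = 12·(7q), so 12 ∣ k; and since 84 = 12·7, k = 7·(12q), so 7 ∣ k.

(⟸) Suppose 12 ∣ k and 7 ∣ k. Any common multiple of 12 and 7 is a multiple of their lcm; here gcd(12, 7) = 1, so lcm(12, 7) = 12·7 = 84, so 84 ∣ k.

Both directions hold.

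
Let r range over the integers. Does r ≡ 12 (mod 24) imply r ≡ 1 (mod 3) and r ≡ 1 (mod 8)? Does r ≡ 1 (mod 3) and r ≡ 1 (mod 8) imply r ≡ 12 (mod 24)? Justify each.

Both directions fail.

(→) This fails: r = 12 gives 12 ≡ 12 (mod 24) but 12 ≡ 0 (mod 3), so the conjunction on the right does not hold.

(←) This fails: r = 1 satisfies both congruences on the right (1 ≡ 1 mod 3 and 1 ≡ 1 mod 8) yet 1 ≡ 1 (mod 24), not 12.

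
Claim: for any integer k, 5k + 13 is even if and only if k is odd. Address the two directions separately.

Both implications hold.

(→) Suppose 5k + 13 is even. Since 5 is odd, 5k and k have the same parity, so 5k + 13 ≡ k + 13 (mod 2). As 13 is odd, 5k + 13 is even exactly when k is odd. Thus k is odd.

(←) Conversely, suppose k is odd; write k = 2j + 1. Then 5k + 13 = 5·(2j + 1) + 13 = 2·5j + 18, which is even.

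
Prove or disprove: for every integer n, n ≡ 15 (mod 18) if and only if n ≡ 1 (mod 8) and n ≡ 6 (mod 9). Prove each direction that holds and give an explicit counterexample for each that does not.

Forward direction. This fails: n = 51 gives 51 ≡ 15 (mod 18) but 51 ≡ 3 (mod 8), so the conjunction on the right does not hold.

Converse. If n ≡ 1 (mod 8) and n ≡ 6 (mod 9), then by the Chinese remainder theorem n ≡ 33 (mod 72). Since 33 ≡ 15 (mod 18) and 18 ∣ 72, we get n ≡ 15 (mod 18).

(⇒) fails; (⇐) holds.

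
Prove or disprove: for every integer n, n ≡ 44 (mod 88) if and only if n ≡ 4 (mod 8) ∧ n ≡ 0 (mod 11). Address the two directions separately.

Both directions hold.

Forward direction. Suppose n ≡ 44 (mod 88); write n = 88j + 44. Since 8 ∣ 88, reducing mod 8 gives n ≡ 44 ≡ 4 (mod 8); since 11 ∣ 88, reducing mod 11 gives n ≡ 44 ≡ 0 (mod 11).

Converse. If n ≡ 4 (mod 8) and n ≡ 0 (mod 11), then by the Chinese remainder theorem n ≡ 44 (mod 88). This is exactly n ≡ 44 (mod 88).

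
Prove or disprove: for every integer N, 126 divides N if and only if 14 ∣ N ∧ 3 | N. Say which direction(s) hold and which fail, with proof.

(⇒) If 126 ∣ N, write N = 126q. Since 126 = 9·14, N = 14·(9q), so 14 ∣ N; and since 126 = 42·3, N = 3·(42q), so 3 ∣ N.

(⇐) This fails: take N = 42. Both 14 ∣ 42 and 3 ∣ 42, yet 42 is not a multiple of 126 (since 42 = 0·126 + 42), so 126 ∤ 42.

Only the forward implication holds.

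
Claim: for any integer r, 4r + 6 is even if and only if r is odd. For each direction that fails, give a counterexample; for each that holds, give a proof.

Only the converse holds.

Forward direction. This fails: take r = 4. Then 4r + 6 = 22, which is even, yet r = 4 is even, not odd.

Converse. Suppose r is odd. Since 4 is even, 4r is even for every r, so 4r + 6 has the same parity as 6, which is even. Hence 4r + 6 is even.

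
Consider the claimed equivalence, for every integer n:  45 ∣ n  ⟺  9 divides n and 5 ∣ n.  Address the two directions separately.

Both implications hold.

(←) Suppose 9 ∣ n and 5 ∣ n. Any common multiple of 9 and 5 is a multiple of their lcm; here gcd(9, 5) = 1, so lcm(9, 5) = 9·5 = 45, so 45 ∣ n.

(→) If 45 ∣ n, write n = 45q. Since 45 = 5·9, n = 9·(5q), so 9 ∣ n; and since 45 = 9·5, n = 5·(9q), so 5 ∣ n.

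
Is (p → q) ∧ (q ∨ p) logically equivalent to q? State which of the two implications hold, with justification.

(⟹) Assume the antecedent. If p is true, the antecedent forces (p = T, q = T), and q holds there. If p is false, the antecedent forces (p = F, q = T), and q holds there. Either way q holds.

(⟸) Assume the antecedent. If p is true, the antecedent forces (p = T, q = T), and (p → q) ∧ (q ∨ p) holds there. If p is false, the antecedent forces (p = F, q = T), and (p → q) ∧ (q ∨ p) holds there. Either way (p → q) ∧ (q ∨ p) holds.

Equivalent; both directions hold.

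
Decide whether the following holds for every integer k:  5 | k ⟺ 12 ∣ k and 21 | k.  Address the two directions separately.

Forward direction. This fails: take k = 5. Certainly 5 ∣ 5, but 12 ∤ 5.

Converse. This fails: take k = 84. Both 12 ∣ 84 and 21 ∣ 84, yet 84 is not a multiple of 5 (since 84 = 16·5 + 4), so 5 ∤ 84.

Neither direction holds.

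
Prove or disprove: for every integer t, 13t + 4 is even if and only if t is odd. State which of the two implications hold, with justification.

Both directions fail.

(→) This fails: t = 6 gives 13t + 4 = 82, which is even, but 6 is even, not odd.

(←) This also fails: t = 1 is odd, but 13t + 4 = 17 is odd, not even.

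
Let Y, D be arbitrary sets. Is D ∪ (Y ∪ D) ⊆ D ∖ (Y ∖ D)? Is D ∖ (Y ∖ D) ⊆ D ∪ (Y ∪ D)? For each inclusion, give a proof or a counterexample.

(⊆) fails; (⊇) holds.

(⊆) This inclusion fails. Take Y = {1}, D = ∅; then 1 ∈ D ∪ (Y ∪ D) but 1 ∉ D ∖ (Y ∖ D).

(⊇) Let x ∈ D ∖ (Y ∖ D). Then either x ∈ D and x ∉ Y; or x ∈ Y ∩ D. In each case x ∈ D ∪ (Y ∪ D), so D ∖ (Y ∖ D) ⊆ D ∪ (Y ∪ D).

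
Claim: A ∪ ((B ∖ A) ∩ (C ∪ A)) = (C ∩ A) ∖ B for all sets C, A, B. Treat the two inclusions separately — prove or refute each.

(⊆) fails; (⊇) holds.

(⊇) Let x ∈ (C ∩ A) ∖ B. Then x ∈ C ∩ A and x ∉ B, from which x ∈ A ∪ ((B ∖ A) ∩ (C ∪ A)).

(⊆) This inclusion fails. Take C = ∅, A = {1}, B = ∅; then 1 ∈ A ∪ ((B ∖ A) ∩ (C ∪ A)) but 1 ∉ (C ∩ A) ∖ B.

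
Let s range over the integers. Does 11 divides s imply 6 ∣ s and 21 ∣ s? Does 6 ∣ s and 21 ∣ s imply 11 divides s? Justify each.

Neither direction holds.

[⇒] This fails: take s = 11. Certainly 11 ∣ 11, but 6 ∤ 11.

[⇐] This fails: take s = 42. Both 6 ∣ 42 and 21 ∣ 42, yet 42 is not a multiple of 11 (since 42 = 3·11 + 9), so 11 ∤ 42.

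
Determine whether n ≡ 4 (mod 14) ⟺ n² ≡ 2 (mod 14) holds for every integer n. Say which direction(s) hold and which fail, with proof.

The forward direction holds; the converse fails.

(⟸) This fails: take n = 10. Then 10² = 100 ≡ 2 (mod 14), yet 10 ≡ 10 (mod 14), not 4.

(⟹) Suppose n ≡ 4 (mod 14). Write n = 14j + 4. Then (14j + 4)² = 196j² + 112j + 16 = 14(14j² + 8j + 1) + 2, so n² ≡ 2 (mod 14).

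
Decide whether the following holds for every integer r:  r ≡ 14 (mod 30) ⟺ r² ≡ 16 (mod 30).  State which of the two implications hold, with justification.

(⇒) Suppose r ≡ 14 (mod 30). Write r = 30j + 14. Then (30j + 14)² = 900j² + 840j + 196 = 30(30j² + 28j + 6) + 16, so r² ≡ 16 (mod 30).

(⇐) This fails: take r = 4. Then 4² = 16 ≡ 16 (mod 30), yet 4 ≡ 4 (mod 30), not 14.

The forward direction holds; the converse fails.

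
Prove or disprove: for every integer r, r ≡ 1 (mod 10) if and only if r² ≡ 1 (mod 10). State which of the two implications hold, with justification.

The forward direction holds; the converse fails.

(←) This fails: take r = 9. Then 9² = 81 ≡ 1 (mod 10), yet 9 ≡ 9 (mod 10), not 1.

(→) Suppose r ≡ 1 (mod 10). Write r = 10j + 1. Then (10j + 1)² = 100j² + 20j + 1 = 10(10j² + 2j) + 1, so r² ≡ 1 (mod 10).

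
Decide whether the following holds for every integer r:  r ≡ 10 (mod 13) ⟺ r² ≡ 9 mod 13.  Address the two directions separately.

[⇒] Suppose r ≡ 10 (mod 13). Write r = 13j + 10. Then (13j + 10)² = 169j² + 260j + 100 = 13(13j² + 20j + 7) + 9, so r² ≡ 9 (mod 13).

[⇐] This fails: take r = 3. Then 3² = 9 ≡ 9 (mod 13), yet 3 ≡ 3 (mod 13), not 10.

The forward direction holds; the converse fails.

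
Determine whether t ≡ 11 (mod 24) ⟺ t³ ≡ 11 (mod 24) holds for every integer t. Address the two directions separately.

(⟹) Suppose t ≡ 11 (mod 24). Write t = 24j + 11. Then (24j + 11)³ = 13824j³ + 19008j² + 8712j + 1331 = 24(576j³ + 792j² + 363j + 55) + 11, so t³ ≡ 11 (mod 24).

(⟸) Conversely, suppose t³ ≡ 11 (mod 24). The only residue r in {0, …, 23} with r³ ≡ 11 (mod 24) is r = 11, so t ≡ 11 (mod 24).

The biconditional holds.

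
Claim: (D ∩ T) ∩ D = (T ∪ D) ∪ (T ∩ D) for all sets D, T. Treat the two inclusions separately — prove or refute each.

The sets are not equal: only the forward inclusion holds.

Forward inclusion. Let x ∈ (D ∩ T) ∩ D. Then x ∈ D ∩ T, from which x ∈ (T ∪ D) ∪ (T ∩ D).

Reverse inclusion. This inclusion fails. Take D = {1}, T = ∅; then 1 ∈ (T ∪ D) ∪ (T ∩ D) but 1 ∉ (D ∩ T) ∩ D.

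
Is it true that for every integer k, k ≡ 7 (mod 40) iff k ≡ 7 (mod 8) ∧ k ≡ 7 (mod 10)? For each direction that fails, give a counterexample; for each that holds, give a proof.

(→) Suppose k ≡ 7 (mod 40); write k = 40j + 7. Since 8 ∣ 40, reducing mod 8 gives k ≡ 7 (mod 8); since 10 ∣ 40, reducing mod 10 gives k ≡ 7 (mod 10).

(←) Conversely, if k ≡ 7 (mod 8) and k ≡ 7 (mod 10), then by the Chinese remainder theorem k ≡ 7 (mod 40). This is exactly k ≡ 7 (mod 40).

The biconditional holds.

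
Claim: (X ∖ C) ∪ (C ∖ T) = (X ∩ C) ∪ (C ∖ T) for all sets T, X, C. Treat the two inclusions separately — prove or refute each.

(⊆) fails and (⊇) fails.

(⊆) This inclusion fails. Take T = ∅, X = {1}, C = ∅; then 1 ∈ (X ∖ C) ∪ (C ∖ T) but 1 ∉ (X ∩ C) ∪ (C ∖ T).

(⊇) This inclusion fails. Take T = {1}, X = {1}, C = {1}; then 1 ∈ (X ∩ C) ∪ (C ∖ T) but 1 ∉ (X ∖ C) ∪ (C ∖ T).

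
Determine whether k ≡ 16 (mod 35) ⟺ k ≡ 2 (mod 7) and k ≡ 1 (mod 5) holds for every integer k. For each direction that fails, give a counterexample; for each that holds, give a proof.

The biconditional holds.

[⇒] Suppose k ≡ 16 (mod 35); write k = 35j + 16. Since 7 ∣ 35, reducing mod 7 gives k ≡ 16 ≡ 2 (mod 7); since 5 ∣ 35, reducing mod 5 gives k ≡ 16 ≡ 1 (mod 5).

[⇐] Conversely, if k ≡ 2 (mod 7) and k ≡ 1 (mod 5), then by the Chinese remainder theorem k ≡ 16 (mod 35). This is exactly k ≡ 16 (mod 35).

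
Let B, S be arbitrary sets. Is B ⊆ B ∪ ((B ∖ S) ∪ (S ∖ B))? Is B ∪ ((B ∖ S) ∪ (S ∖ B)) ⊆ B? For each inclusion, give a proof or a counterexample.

The sets are not equal: only the forward inclusion holds.

(⊆) Let x ∈ B. Then either x ∈ B and x ∉ S; or x ∈ B ∩ S. In each case x ∈ B ∪ ((B ∖ S) ∪ (S ∖ B)), so B ⊆ B ∪ ((B ∖ S) ∪ (S ∖ B)).

(⊇) This inclusion fails. Take B = ∅, S = {1}; then 1 ∈ B ∪ ((B ∖ S) ∪ (S ∖ B)) but 1 ∉ B.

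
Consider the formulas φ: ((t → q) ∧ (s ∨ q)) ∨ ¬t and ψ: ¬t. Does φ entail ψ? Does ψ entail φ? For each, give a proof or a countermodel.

(⇒) This fails. Under t = T, s = F, q = T, the left side is true but the right side is false.

(⇐) Assume the antecedent. If t is true, the antecedent cannot hold. If t is false, ((t → q) ∧ (s ∨ q)) ∨ ¬t reduces to true regardless of the other variables. Either way ((t → q) ∧ (s ∨ q)) ∨ ¬t holds.

Not equivalent: only (⇐) holds.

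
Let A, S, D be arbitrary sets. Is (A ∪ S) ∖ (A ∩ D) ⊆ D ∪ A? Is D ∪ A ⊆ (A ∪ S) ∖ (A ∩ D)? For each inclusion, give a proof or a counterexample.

(⟹) This inclusion fails. Take A = ∅, S = {1}, D = ∅; then 1 ∈ (A ∪ S) ∖ (A ∩ D) but 1 ∉ D ∪ A.

(⟸) This inclusion fails. Take A = ∅, S = ∅, D = {1}; then 1 ∈ D ∪ A but 1 ∉ (A ∪ S) ∖ (A ∩ D).

Both inclusions fail.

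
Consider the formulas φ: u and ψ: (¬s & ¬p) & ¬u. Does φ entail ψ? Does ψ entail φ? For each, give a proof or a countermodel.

(⇒) fails and (⇐) fails.

Forward direction. This fails. Under u = T, s = F, p = F, the left side is true but the right side is false.

Converse. This fails. Under u = F, s = F, p = F, the left side is false but the right side is true.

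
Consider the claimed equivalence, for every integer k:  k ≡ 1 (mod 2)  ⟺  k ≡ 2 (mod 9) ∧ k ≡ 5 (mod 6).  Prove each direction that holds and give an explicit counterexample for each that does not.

(⇐) If k ≡ 2 (mod 9) and k ≡ 5 (mod 6), then by the Chinese remainder theorem k ≡ 11 (mod 18). Since 11 ≡ 1 (mod 2) and 2 ∣ 18, we get k ≡ 1 (mod 2).

(⇒) This fails: k = 1 gives 1 ≡ 1 (mod 2) but 1 ≡ 1 (mod 9), so the conjunction on the right does not hold.

Not equivalent: only (⇐) holds.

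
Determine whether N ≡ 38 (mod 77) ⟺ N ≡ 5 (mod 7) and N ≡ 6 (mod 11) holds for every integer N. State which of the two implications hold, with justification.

(⟹) This fails: N = 38 gives 38 ≡ 38 (mod 77) but 38 ≡ 3 (mod 7), so the conjunction on the right does not hold.

(⟸) This fails: N = 61 satisfies both congruences on the right (61 ≡ 5 mod 7 and 61 ≡ 6 mod 11) yet 61 ≡ 61 (mod 77), not 38.

Neither implication holds.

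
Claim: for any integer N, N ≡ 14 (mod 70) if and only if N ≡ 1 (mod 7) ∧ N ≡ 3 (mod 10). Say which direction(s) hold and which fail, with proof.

Neither direction holds.

(⟹) This fails: N = 14 gives 14 ≡ 14 (mod 70) but 14 ≡ 0 (mod 7), so the conjunction on the right does not hold.

(⟸) This fails: N = 43 satisfies both congruences on the right (43 ≡ 1 mod 7 and 43 ≡ 3 mod 10) yet 43 ≡ 43 (mod 70), not 14.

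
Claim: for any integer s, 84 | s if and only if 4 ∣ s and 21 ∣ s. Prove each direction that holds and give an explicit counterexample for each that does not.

(⟹) If 84 ∣ s, write s = 84q. Since 84 = 21·4, s = 4·(21q), so 4 ∣ s; and since 84 = 4·21, s = 21·(4q), so 21 ∣ s.

(⟸) Suppose 4 ∣ s and 21 ∣ s. Any common multiple of 4 and 21 is a multiple of their lcm; here gcd(4, 21) = 1, so lcm(4, 21) = 4·21 = 84, so 84 ∣ s.

The biconditional holds.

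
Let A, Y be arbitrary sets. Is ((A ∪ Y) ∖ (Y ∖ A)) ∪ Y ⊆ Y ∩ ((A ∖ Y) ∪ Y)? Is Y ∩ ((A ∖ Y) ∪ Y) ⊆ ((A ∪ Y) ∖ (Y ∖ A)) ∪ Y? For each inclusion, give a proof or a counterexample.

(⟹) This inclusion fails. Take A = {1}, Y = ∅; then 1 ∈ ((A ∪ Y) ∖ (Y ∖ A)) ∪ Y but 1 ∉ Y ∩ ((A ∖ Y) ∪ Y).

(⟸) Let x ∈ Y ∩ ((A ∖ Y) ∪ Y). Then either x ∈ Y and x ∉ A; or x ∈ A ∩ Y. In each case x ∈ ((A ∪ Y) ∖ (Y ∖ A)) ∪ Y, so Y ∩ ((A ∖ Y) ∪ Y) ⊆ ((A ∪ Y) ∖ (Y ∖ A)) ∪ Y.

Only the reverse inclusion holds.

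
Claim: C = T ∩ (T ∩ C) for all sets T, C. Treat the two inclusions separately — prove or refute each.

Only the reverse inclusion holds.

(⊆) This inclusion fails. Take T = ∅, C = {1}; then 1 ∈ C but 1 ∉ T ∩ (T ∩ C).

(⊇) Let x ∈ T ∩ (T ∩ C). Then x ∈ T ∩ C, from which x ∈ C.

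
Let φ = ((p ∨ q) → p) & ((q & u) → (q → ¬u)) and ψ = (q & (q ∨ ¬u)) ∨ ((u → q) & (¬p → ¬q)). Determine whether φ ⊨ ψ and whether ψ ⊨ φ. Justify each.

(⇒) fails and (⇐) fails.

Forward direction. This fails. Under u = T, p = F, q = F, the left side is true but the right side is false.

Converse. This fails. Under u = F, p = F, q = T, the left side is false but the right side is true.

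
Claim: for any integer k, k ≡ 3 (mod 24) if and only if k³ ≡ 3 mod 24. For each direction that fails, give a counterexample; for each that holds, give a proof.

(←) Suppose k³ ≡ 3 (mod 24). The only residue r in {0, …, 23} with r³ ≡ 3 (mod 24) is r = 3, so k ≡ 3 (mod 24).

(→) Suppose k ≡ 3 (mod 24). Write k = 24j + 3. Then (24j + 3)³ = 13824j³ + 5184j² + 648j + 27 = 24(576j³ + 216j² + 27j + 1) + 3, so k³ ≡ 3 (mod 24).

Both directions hold.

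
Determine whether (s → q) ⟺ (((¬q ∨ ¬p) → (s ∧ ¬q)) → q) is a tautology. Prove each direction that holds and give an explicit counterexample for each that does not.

Equivalent; both directions hold.

Forward direction. Assume the antecedent. If s is true, the antecedent forces (s = T, q = T, p = F) or (s = T, q = T, p = T), and ((¬q ∨ ¬p) → (s ∧ ¬q)) → q holds there. If s is false, ((¬q ∨ ¬p) → (s ∧ ¬q)) → q reduces to true regardless of the other variables. Either way ((¬q ∨ ¬p) → (s ∧ ¬q)) → q holds.

Converse. Assume the antecedent. If s is true, the antecedent forces (s = T, q = T, p = F) or (s = T, q = T, p = T), and s → q holds there. If s is false, s → q reduces to true regardless of the other variables. Either way s → q holds.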